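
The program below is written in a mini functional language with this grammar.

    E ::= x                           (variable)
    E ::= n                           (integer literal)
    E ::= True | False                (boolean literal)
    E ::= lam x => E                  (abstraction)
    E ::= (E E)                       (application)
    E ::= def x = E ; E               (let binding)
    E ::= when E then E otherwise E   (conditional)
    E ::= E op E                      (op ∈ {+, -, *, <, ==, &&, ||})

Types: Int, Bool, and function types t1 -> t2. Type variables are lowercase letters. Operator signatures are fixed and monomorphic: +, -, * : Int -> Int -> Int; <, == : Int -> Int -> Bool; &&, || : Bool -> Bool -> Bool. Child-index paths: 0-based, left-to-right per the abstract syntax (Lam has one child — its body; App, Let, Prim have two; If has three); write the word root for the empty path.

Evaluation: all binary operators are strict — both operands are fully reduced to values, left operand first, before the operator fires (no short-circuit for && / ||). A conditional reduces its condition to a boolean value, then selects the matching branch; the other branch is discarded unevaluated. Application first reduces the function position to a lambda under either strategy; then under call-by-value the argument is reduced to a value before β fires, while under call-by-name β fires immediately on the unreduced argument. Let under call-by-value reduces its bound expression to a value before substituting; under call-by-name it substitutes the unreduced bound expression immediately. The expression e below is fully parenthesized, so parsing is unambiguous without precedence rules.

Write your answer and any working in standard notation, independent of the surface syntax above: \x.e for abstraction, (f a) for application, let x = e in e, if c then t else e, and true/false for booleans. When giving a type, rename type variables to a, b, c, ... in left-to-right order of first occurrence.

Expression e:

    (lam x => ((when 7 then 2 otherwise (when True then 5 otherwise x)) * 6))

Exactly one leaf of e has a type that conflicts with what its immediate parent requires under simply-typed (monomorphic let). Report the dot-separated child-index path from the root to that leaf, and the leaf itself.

Answer: 0.0.0 : 7

Working:
  unify Int ~ Bool
  FAIL: mismatch Int ~ Bool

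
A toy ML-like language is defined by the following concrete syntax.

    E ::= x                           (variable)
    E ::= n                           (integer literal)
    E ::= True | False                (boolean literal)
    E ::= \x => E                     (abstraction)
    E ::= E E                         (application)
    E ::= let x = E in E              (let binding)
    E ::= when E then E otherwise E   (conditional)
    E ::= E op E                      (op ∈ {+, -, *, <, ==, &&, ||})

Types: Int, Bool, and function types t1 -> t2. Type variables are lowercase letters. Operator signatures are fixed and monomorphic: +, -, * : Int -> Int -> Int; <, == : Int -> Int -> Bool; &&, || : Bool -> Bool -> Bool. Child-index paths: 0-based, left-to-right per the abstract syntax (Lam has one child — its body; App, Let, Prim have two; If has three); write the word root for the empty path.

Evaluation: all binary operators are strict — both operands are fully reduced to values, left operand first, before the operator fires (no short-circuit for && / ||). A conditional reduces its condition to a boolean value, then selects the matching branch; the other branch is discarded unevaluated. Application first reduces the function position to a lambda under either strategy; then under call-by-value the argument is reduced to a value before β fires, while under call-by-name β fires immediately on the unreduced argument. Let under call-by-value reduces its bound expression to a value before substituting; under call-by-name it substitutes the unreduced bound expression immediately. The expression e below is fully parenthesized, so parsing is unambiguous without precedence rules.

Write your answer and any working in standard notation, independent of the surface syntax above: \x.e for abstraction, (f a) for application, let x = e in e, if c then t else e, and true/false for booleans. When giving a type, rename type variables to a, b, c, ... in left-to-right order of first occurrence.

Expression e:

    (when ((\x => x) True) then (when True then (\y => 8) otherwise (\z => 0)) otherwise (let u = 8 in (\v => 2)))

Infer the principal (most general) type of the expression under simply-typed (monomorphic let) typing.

Trace:
x : a
\x._ : a -> a
  unify a -> a ~ Bool -> b
  unify a ~ Bool
  unify Bool ~ b
_ _ : Bool
  unify Bool ~ Bool
  unify Bool ~ Bool
\y._ : c -> Int
\z._ : d -> Int
  unify c -> Int ~ d -> Int
  unify c ~ d
  unify Int ~ Int
let u : Int
\v._ : e -> Int
  unify d -> Int ~ e -> Int
  unify d ~ e
  unify Int ~ Int

Answer: a -> Int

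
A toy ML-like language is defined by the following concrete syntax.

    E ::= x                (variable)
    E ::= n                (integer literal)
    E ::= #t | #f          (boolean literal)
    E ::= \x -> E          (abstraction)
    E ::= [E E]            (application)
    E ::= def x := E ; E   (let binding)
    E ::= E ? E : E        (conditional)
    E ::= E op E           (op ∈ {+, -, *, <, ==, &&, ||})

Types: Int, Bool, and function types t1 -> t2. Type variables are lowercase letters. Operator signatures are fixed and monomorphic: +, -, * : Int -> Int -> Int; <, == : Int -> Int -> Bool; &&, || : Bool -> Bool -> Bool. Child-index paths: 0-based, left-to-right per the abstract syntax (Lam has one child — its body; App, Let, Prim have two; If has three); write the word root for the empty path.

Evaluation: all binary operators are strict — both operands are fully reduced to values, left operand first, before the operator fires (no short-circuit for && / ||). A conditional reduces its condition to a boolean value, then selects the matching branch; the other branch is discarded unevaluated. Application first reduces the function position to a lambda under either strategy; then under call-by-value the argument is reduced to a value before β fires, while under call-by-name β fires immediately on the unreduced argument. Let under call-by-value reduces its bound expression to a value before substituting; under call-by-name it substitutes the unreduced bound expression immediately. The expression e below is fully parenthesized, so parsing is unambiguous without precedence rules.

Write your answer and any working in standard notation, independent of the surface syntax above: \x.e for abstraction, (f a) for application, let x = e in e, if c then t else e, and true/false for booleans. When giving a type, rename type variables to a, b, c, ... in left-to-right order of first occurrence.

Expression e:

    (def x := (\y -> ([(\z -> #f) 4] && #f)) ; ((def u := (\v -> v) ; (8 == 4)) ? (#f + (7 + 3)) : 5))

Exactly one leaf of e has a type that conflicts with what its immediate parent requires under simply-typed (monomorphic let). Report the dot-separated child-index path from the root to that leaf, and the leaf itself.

Trace:
\z._ : b -> Bool
  unify b -> Bool ~ Int -> c
  unify b ~ Int
  unify Bool ~ c
_ _ : Bool
  unify Bool ~ Bool
  unify Bool ~ Bool
\y._ : a -> Bool
let x : a -> Bool
v : d
\v._ : d -> d
let u : d -> d
  unify Int ~ Int
  unify Int ~ Int
  unify Bool ~ Bool
  unify Bool ~ Int
  FAIL: mismatch Bool ~ Int

Answer: 1.1.0 : false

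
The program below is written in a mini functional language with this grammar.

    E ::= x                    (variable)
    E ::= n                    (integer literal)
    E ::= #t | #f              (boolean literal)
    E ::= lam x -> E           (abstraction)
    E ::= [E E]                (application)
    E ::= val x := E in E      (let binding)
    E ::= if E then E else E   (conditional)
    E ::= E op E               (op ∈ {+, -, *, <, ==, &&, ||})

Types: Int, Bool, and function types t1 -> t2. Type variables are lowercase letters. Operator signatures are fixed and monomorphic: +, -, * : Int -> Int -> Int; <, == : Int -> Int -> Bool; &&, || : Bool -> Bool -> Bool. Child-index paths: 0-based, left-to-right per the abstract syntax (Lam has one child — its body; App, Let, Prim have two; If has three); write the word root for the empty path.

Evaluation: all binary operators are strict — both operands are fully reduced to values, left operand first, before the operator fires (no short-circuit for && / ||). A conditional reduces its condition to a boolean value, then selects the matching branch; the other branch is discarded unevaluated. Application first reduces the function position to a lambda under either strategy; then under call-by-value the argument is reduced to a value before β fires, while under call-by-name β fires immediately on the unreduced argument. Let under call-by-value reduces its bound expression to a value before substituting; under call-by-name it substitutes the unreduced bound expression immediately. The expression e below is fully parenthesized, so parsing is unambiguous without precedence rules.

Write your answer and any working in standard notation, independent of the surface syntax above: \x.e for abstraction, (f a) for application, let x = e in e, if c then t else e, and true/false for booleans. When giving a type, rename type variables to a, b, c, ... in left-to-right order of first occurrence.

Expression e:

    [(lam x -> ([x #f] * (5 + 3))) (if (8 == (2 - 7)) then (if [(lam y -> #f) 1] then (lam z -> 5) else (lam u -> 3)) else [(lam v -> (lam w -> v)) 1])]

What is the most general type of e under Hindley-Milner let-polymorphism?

Trace:
x : a
  unify a ~ Bool -> b
_ _ : b
  unify b ~ Int
  unify Int ~ Int
  unify Int ~ Int
  unify Int ~ Int
\x._ : (Bool -> Int) -> Int
  unify Int ~ Int
  unify Int ~ Int
  unify Int ~ Int
  unify Int ~ Int
  unify Bool ~ Bool
\y._ : c -> Bool
  unify c -> Bool ~ Int -> d
  unify c ~ Int
  unify Bool ~ d
_ _ : Bool
  unify Bool ~ Bool
\z._ : e -> Int
\u._ : f -> Int
  unify e -> Int ~ f -> Int
  unify e ~ f
  unify Int ~ Int
v : g
\w._ : h -> g
\v._ : g -> h -> g
  unify g -> h -> g ~ Int -> i
  unify g ~ Int
  unify h -> Int ~ i
_ _ : h -> Int
  unify f -> Int ~ h -> Int
  unify f ~ h
  unify Int ~ Int
  unify (Bool -> Int) -> Int ~ (h -> Int) -> j
  unify Bool -> Int ~ h -> Int
  unify Bool ~ h
  unify Int ~ Int
  unify Int ~ j
_ _ : Int

Answer: Int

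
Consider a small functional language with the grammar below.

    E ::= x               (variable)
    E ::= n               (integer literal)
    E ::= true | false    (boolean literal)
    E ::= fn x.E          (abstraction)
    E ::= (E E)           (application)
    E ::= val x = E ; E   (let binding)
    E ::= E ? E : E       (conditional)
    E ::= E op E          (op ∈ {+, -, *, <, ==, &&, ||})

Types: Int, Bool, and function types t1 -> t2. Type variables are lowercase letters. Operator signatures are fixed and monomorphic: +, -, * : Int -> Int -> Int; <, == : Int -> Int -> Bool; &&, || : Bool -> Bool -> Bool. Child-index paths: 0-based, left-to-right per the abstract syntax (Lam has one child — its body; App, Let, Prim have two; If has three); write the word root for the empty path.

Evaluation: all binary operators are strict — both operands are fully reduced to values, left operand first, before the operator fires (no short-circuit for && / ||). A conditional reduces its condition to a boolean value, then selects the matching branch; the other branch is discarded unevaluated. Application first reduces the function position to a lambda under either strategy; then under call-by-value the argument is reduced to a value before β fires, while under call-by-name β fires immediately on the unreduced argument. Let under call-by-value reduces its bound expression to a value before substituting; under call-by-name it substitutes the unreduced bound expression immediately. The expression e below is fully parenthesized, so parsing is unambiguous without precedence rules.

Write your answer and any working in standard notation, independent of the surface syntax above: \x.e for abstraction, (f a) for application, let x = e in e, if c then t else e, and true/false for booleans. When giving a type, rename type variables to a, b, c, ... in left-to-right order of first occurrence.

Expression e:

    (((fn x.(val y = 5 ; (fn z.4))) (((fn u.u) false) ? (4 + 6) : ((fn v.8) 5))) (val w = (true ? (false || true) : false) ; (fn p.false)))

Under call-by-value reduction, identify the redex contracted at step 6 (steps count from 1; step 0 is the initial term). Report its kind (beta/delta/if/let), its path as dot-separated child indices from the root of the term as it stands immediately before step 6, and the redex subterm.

Answer: if at 1.0 : (if true then (false || true) else false)

Trace:
step 0: (((\x.(let y = 5 in (\z.4))) (if ((\u.u) false) then (4 + 6) else ((\v.8) 5))) (let w = (if true then (false || true) else false) in (\p.false)))
step 1: [beta@0.1.0] (((\x.(let y = 5 in (\z.4))) (if false then (4 + 6) else ((\v.8) 5))) (let w = (if true then (false || true) else false) in (\p.false)))
step 2: [if@0.1] (((\x.(let y = 5 in (\z.4))) ((\v.8) 5)) (let w = (if true then (false || true) else false) in (\p.false)))
step 3: [beta@0.1] (((\x.(let y = 5 in (\z.4))) 8) (let w = (if true then (false || true) else false) in (\p.false)))
step 4: [beta@0] ((let y = 5 in (\z.4)) (let w = (if true then (false || true) else false) in (\p.false)))
step 5: [let@0] ((\z.4) (let w = (if true then (false || true) else false) in (\p.false)))
step 6: [if@1.0] ((\z.4) (let w = (false || true) in (\p.false)))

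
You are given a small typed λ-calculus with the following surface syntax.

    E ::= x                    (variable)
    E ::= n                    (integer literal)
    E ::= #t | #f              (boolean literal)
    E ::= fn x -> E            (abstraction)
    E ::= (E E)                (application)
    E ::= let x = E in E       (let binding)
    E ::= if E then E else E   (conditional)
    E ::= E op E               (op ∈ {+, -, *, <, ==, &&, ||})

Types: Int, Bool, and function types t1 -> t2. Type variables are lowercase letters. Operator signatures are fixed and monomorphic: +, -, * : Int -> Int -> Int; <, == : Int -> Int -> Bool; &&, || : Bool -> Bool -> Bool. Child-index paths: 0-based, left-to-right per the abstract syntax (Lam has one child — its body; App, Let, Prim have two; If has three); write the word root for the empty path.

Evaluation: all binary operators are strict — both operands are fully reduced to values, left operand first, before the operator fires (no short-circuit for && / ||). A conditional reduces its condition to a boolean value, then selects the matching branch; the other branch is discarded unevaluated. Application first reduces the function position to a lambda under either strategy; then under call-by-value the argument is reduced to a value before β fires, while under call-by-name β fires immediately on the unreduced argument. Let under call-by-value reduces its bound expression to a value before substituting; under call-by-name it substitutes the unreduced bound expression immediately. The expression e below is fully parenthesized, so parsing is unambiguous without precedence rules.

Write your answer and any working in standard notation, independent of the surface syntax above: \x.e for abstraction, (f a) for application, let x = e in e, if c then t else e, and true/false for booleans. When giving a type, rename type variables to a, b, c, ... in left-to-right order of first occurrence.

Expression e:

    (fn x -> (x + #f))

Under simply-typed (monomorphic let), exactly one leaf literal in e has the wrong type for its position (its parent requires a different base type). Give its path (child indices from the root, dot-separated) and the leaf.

Working:
x : a
  unify a ~ Int
  unify Bool ~ Int
  FAIL: mismatch Bool ~ Int

Answer: 0.1 : false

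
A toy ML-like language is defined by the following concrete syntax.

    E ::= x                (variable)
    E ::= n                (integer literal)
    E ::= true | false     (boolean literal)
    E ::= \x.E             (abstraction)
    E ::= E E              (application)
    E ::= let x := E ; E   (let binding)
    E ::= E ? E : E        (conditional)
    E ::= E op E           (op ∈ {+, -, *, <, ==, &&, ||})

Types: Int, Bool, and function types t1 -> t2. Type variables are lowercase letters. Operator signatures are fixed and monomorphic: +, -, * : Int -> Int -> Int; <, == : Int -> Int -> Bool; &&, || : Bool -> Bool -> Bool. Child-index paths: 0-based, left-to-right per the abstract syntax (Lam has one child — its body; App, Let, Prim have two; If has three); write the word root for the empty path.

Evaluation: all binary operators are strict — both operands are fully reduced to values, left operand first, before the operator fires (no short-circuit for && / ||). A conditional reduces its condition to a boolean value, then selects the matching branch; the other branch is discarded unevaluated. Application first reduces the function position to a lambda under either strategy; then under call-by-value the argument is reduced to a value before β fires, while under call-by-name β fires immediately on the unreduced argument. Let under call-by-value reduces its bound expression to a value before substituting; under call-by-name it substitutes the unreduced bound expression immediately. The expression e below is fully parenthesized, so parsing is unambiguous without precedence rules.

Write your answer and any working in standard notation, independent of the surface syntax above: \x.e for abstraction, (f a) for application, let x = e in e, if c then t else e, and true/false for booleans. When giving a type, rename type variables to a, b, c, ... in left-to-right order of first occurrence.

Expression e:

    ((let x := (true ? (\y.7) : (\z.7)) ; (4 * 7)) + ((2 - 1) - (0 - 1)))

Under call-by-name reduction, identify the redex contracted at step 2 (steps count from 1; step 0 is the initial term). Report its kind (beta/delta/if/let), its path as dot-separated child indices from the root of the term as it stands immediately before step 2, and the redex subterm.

Answer: delta at 0 : (4 * 7)

Trace:
step 0: ((let x = (if true then (\y.7) else (\z.7)) in (4 * 7)) + ((2 - 1) - (0 - 1)))
step 1: [let@0] ((4 * 7) + ((2 - 1) - (0 - 1)))
step 2: [delta@0] (28 + ((2 - 1) - (0 - 1)))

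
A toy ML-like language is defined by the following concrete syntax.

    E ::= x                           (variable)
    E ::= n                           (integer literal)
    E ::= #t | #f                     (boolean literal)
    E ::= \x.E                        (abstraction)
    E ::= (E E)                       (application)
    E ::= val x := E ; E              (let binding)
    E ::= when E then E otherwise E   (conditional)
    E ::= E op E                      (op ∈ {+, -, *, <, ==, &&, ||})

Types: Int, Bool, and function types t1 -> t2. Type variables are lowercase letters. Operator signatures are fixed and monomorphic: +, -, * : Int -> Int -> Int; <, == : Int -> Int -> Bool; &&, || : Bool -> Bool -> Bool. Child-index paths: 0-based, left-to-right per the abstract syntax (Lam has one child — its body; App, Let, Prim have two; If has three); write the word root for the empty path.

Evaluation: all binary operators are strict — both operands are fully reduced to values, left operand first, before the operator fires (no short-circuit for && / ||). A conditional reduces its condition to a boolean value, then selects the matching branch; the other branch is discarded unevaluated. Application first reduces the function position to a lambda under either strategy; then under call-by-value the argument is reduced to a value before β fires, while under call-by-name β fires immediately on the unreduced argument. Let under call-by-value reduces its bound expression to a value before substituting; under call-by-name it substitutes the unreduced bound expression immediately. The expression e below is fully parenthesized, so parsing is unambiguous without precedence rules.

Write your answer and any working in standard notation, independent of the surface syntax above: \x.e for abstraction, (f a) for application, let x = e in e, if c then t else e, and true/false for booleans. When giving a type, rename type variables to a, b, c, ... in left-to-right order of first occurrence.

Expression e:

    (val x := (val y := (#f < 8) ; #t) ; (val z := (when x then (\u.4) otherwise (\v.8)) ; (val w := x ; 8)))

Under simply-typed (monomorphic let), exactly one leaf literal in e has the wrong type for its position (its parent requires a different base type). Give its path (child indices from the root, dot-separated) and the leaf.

Answer: 0.0.0 : false

Derivation:
  unify Bool ~ Int
  FAIL: mismatch Bool ~ Int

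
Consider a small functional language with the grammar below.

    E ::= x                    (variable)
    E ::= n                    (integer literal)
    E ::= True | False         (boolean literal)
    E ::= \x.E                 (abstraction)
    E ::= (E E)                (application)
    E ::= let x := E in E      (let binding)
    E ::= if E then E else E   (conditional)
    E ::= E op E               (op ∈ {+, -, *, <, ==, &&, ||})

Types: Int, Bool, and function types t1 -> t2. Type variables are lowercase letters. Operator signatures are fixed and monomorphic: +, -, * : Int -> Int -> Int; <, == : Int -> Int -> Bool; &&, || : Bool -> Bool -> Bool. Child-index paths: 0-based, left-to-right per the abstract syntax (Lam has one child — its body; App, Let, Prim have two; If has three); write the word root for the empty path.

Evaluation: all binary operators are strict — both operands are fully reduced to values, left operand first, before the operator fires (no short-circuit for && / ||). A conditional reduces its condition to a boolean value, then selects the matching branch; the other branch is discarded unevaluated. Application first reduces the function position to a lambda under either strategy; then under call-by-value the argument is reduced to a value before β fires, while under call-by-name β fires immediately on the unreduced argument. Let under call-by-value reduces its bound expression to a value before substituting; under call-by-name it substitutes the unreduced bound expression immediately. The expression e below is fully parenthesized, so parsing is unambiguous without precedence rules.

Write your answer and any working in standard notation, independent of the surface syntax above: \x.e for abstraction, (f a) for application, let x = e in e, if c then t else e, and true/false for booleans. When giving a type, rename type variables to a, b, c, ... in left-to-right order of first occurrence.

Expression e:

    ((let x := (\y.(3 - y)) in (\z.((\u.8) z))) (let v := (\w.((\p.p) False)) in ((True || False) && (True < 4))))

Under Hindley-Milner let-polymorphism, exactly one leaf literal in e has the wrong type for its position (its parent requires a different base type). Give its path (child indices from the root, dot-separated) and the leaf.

Derivation:
  unify Int ~ Int
y : a
  unify a ~ Int
\y._ : Int -> Int
let x : Int -> Int
\u._ : c -> Int
z : b
  unify c -> Int ~ b -> d
  unify c ~ b
  unify Int ~ d
_ _ : Int
\z._ : b -> Int
p : f
\p._ : f -> f
  unify f -> f ~ Bool -> g
  unify f ~ Bool
  unify Bool ~ g
_ _ : Bool
\w._ : e -> Bool
let v : forall. e -> Bool
  unify Bool ~ Bool
  unify Bool ~ Bool
  unify Bool ~ Bool
  unify Bool ~ Int
  FAIL: mismatch Bool ~ Int

Answer: 1.1.1.0 : true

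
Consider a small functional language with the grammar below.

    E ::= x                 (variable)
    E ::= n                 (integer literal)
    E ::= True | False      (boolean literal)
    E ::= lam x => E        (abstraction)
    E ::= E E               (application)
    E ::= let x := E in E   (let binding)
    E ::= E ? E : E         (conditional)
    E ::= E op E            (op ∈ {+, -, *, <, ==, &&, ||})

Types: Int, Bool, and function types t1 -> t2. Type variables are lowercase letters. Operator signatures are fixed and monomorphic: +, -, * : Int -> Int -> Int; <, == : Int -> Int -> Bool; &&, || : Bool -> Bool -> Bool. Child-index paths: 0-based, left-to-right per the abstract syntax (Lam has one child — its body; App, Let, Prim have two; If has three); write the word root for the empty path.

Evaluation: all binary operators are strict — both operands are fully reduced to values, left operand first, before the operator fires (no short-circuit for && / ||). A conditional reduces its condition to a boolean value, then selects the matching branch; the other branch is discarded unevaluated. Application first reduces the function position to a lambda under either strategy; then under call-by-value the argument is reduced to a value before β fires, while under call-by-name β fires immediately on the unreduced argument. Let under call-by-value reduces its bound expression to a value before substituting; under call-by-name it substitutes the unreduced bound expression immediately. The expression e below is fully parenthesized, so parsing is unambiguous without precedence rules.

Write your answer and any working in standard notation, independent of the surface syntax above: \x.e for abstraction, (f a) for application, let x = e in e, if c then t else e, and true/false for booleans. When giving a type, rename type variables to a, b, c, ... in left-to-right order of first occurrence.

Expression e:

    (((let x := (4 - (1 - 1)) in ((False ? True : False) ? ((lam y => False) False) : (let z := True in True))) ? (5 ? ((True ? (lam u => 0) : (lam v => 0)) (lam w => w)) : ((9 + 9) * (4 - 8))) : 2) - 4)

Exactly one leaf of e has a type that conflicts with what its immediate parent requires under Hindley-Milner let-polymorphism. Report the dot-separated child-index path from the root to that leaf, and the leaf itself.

Answer: 0.1.0 : 5

Derivation:
  unify Int ~ Int
  unify Int ~ Int
  unify Int ~ Int
  unify Int ~ Int
let x : Int
  unify Bool ~ Bool
  unify Bool ~ Bool
  unify Bool ~ Bool
\y._ : a -> Bool
  unify a -> Bool ~ Bool -> b
  unify a ~ Bool
  unify Bool ~ b
_ _ : Bool
let z : Bool
  unify Bool ~ Bool
  unify Bool ~ Bool
  unify Int ~ Bool
  FAIL: mismatch Int ~ Bool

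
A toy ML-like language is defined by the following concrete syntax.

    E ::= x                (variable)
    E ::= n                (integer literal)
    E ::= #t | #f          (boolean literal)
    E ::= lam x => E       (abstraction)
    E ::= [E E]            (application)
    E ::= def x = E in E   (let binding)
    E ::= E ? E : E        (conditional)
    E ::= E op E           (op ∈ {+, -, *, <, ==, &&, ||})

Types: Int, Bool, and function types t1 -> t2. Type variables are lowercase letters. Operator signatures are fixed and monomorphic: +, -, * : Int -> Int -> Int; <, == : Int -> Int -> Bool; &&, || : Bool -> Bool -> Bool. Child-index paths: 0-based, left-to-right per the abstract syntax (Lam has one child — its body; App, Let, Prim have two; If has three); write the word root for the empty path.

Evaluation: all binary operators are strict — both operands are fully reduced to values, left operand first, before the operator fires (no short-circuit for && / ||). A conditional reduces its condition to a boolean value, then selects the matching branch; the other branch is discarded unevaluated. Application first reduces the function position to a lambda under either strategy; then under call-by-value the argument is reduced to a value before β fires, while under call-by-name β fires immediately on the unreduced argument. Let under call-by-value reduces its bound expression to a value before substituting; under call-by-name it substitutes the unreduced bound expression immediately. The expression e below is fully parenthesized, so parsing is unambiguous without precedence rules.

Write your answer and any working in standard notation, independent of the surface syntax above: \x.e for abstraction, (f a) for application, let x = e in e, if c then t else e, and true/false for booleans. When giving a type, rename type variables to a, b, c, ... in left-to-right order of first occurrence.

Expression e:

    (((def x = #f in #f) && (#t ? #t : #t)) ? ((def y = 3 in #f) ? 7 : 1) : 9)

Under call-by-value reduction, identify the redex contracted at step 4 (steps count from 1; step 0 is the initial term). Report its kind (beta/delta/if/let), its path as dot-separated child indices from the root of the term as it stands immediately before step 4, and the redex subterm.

Answer: if at root : (if false then (if (let y = 3 in false) then 7 else 1) else 9)

Derivation:
step 0: (if ((let x = false in false) && (if true then true else true)) then (if (let y = 3 in false) then 7 else 1) else 9)
step 1: [let@0.0] (if (false && (if true then true else true)) then (if (let y = 3 in false) then 7 else 1) else 9)
step 2: [if@0.1] (if (false && true) then (if (let y = 3 in false) then 7 else 1) else 9)
step 3: [delta@0] (if false then (if (let y = 3 in false) then 7 else 1) else 9)
step 4: [if@root] 9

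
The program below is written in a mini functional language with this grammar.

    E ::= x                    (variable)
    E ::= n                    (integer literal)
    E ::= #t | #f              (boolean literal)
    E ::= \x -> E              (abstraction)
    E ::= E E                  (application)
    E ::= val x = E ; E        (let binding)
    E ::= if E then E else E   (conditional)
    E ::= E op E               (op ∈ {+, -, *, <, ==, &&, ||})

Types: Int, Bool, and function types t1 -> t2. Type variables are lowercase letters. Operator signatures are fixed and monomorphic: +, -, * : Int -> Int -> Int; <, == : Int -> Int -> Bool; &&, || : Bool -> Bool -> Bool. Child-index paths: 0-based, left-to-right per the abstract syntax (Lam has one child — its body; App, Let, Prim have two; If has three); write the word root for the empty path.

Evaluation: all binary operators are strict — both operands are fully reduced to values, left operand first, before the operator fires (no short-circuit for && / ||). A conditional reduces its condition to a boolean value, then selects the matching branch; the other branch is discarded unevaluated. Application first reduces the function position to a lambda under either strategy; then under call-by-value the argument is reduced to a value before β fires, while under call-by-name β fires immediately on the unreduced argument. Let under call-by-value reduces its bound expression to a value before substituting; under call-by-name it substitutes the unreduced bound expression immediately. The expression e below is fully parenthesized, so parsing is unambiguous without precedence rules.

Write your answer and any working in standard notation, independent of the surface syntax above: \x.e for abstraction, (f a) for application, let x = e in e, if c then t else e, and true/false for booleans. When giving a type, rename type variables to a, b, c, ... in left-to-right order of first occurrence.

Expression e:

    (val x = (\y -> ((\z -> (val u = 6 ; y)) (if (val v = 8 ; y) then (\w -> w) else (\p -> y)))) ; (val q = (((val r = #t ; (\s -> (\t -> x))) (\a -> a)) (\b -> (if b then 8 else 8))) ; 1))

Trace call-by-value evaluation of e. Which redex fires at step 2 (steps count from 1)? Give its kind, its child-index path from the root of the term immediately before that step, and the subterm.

Answer: let at 0.0.0 : (let r = true in (\s.(\t.(\y.((\z.(let u = 6 in y)) (if (let v = 8 in y) then (\w.w) else (\p.y)))))))

Working:
step 0: (let x = (\y.((\z.(let u = 6 in y)) (if (let v = 8 in y) then (\w.w) else (\p.y)))) in (let q = (((let r = true in (\s.(\t.x))) (\a.a)) (\b.(if b then 8 else 8))) in 1))
step 1: [let@root] (let q = (((let r = true in (\s.(\t.(\y.((\z.(let u = 6 in y)) (if (let v = 8 in y) then (\w.w) else (\p.y))))))) (\a.a)) (\b.(if b then 8 else 8))) in 1)
step 2: [let@0.0.0] (let q = (((\s.(\t.(\y.((\z.(let u = 6 in y)) (if (let v = 8 in y) then (\w.w) else (\p.y)))))) (\a.a)) (\b.(if b then 8 else 8))) in 1)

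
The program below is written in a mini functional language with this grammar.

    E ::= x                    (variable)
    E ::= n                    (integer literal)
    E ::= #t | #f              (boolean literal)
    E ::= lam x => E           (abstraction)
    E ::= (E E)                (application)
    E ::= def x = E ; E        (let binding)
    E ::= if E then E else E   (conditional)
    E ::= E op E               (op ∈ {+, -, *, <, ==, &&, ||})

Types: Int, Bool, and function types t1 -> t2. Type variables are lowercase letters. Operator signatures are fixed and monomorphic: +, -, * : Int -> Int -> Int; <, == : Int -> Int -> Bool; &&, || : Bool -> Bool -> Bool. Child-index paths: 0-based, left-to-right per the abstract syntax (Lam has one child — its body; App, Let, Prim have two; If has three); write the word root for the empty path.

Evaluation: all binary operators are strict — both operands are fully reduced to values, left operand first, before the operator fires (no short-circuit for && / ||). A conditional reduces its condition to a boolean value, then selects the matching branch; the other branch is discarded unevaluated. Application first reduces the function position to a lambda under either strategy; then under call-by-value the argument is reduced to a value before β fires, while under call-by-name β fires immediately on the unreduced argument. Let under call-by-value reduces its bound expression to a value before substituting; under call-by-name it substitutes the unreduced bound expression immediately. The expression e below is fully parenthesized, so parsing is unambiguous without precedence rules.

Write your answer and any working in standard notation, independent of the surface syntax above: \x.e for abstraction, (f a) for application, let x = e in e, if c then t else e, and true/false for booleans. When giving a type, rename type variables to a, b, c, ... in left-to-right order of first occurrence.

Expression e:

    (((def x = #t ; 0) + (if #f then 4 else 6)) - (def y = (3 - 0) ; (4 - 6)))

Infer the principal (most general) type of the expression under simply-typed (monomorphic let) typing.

Derivation:
let x : Bool
  unify Int ~ Int
  unify Bool ~ Bool
  unify Int ~ Int
  unify Int ~ Int
  unify Int ~ Int
  unify Int ~ Int
  unify Int ~ Int
let y : Int
  unify Int ~ Int
  unify Int ~ Int
  unify Int ~ Int

Answer: Int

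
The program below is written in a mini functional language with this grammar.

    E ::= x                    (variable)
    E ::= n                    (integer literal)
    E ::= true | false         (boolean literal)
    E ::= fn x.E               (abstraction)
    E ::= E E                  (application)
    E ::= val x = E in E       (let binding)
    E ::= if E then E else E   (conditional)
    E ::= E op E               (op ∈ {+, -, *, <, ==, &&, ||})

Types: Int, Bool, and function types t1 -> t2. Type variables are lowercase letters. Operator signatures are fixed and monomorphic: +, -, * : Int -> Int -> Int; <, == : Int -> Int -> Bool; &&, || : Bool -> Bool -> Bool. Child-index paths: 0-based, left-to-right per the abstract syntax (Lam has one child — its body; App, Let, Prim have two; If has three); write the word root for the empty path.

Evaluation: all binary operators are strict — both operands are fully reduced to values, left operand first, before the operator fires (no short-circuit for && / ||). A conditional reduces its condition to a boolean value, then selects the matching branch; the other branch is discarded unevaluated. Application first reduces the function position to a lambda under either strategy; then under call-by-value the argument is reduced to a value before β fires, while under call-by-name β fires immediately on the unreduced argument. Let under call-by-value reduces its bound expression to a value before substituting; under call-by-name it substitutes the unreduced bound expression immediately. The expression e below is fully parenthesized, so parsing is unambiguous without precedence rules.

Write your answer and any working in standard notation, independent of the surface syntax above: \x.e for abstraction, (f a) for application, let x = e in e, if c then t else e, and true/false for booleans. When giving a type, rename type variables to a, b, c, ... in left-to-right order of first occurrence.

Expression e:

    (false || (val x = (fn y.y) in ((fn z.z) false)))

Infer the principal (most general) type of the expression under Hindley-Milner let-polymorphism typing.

Trace:
  unify Bool ~ Bool
y : a
\y._ : a -> a
let x : forall. a -> a
z : b
\z._ : b -> b
  unify b -> b ~ Bool -> c
  unify b ~ Bool
  unify Bool ~ c
_ _ : Bool
  unify Bool ~ Bool

Answer: Bool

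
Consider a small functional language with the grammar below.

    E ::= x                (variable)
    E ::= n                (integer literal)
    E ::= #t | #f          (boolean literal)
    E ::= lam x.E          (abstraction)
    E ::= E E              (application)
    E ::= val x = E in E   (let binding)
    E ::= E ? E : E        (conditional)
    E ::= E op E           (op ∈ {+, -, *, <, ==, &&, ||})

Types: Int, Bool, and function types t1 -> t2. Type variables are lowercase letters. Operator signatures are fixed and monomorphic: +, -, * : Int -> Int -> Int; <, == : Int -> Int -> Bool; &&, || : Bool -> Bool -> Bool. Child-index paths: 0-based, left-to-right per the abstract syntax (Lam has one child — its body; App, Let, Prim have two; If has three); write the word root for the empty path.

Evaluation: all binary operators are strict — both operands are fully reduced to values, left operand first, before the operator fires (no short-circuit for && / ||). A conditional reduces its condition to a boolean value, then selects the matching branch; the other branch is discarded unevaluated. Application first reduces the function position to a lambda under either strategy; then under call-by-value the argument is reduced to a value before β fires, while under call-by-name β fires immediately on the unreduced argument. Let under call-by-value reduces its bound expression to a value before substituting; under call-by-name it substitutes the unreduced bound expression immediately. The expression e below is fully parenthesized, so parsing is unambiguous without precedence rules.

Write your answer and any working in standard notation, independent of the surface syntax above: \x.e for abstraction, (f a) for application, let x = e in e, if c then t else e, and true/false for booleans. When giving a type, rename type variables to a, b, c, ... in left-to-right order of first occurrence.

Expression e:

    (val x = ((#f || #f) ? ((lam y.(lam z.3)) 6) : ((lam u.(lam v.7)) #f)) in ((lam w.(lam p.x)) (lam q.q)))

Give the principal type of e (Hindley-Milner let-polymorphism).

Answer: a -> b -> Int

Trace:
  unify Bool ~ Bool
  unify Bool ~ Bool
  unify Bool ~ Bool
\z._ : b -> Int
\y._ : a -> b -> Int
  unify a -> b -> Int ~ Int -> c
  unify a ~ Int
  unify b -> Int ~ c
_ _ : b -> Int
\v._ : e -> Int
\u._ : d -> e -> Int
  unify d -> e -> Int ~ Bool -> f
  unify d ~ Bool
  unify e -> Int ~ f
_ _ : e -> Int
  unify b -> Int ~ e -> Int
  unify b ~ e
  unify Int ~ Int
let x : forall. e -> Int
x : i -> Int
\p._ : h -> i -> Int
\w._ : g -> h -> i -> Int
q : j
\q._ : j -> j
  unify g -> h -> i -> Int ~ (j -> j) -> k
  unify g ~ j -> j
  unify h -> i -> Int ~ k
_ _ : h -> i -> Int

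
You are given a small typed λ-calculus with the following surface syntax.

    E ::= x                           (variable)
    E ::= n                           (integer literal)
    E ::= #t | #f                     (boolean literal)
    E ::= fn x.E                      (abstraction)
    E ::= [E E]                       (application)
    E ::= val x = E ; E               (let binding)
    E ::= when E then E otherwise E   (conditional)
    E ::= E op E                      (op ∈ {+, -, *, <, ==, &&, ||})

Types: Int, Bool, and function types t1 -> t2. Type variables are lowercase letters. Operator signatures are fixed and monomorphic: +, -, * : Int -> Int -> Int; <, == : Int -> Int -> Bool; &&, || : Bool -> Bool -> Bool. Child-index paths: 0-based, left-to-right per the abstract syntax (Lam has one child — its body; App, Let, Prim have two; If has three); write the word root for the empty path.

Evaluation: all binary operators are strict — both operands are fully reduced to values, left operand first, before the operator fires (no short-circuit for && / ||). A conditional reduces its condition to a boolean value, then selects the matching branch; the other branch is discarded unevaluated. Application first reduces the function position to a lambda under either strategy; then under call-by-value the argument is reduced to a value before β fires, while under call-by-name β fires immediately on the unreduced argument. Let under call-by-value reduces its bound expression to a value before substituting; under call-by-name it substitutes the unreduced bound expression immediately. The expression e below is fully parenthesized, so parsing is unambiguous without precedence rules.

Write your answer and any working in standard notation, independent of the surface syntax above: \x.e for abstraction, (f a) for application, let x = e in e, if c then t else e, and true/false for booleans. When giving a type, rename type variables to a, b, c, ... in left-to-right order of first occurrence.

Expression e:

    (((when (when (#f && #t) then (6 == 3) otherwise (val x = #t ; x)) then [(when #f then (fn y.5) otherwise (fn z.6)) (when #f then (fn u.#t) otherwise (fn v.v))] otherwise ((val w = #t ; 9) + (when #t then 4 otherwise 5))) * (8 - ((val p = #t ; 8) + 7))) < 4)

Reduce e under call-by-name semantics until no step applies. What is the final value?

Trace:
step 0: (((if (if (false && true) then (6 == 3) else (let x = true in x)) then ((if false then (\y.5) else (\z.6)) (if false then (\u.true) else (\v.v))) else ((let w = true in 9) + (if true then 4 else 5))) * (8 - ((let p = true in 8) + 7))) < 4)
step 1: [delta@0.0.0.0] (((if (if false then (6 == 3) else (let x = true in x)) then ((if false then (\y.5) else (\z.6)) (if false then (\u.true) else (\v.v))) else ((let w = true in 9) + (if true then 4 else 5))) * (8 - ((let p = true in 8) + 7))) < 4)
step 2: [if@0.0.0] (((if (let x = true in x) then ((if false then (\y.5) else (\z.6)) (if false then (\u.true) else (\v.v))) else ((let w = true in 9) + (if true then 4 else 5))) * (8 - ((let p = true in 8) + 7))) < 4)
step 3: [let@0.0.0] (((if true then ((if false then (\y.5) else (\z.6)) (if false then (\u.true) else (\v.v))) else ((let w = true in 9) + (if true then 4 else 5))) * (8 - ((let p = true in 8) + 7))) < 4)
step 4: [if@0.0] ((((if false then (\y.5) else (\z.6)) (if false then (\u.true) else (\v.v))) * (8 - ((let p = true in 8) + 7))) < 4)
step 5: [if@0.0.0] ((((\z.6) (if false then (\u.true) else (\v.v))) * (8 - ((let p = true in 8) + 7))) < 4)
step 6: [beta@0.0] ((6 * (8 - ((let p = true in 8) + 7))) < 4)
step 7: [let@0.1.1.0] ((6 * (8 - (8 + 7))) < 4)
step 8: [delta@0.1.1] ((6 * (8 - 15)) < 4)
step 9: [delta@0.1] ((6 * -7) < 4)
step 10: [delta@0] (-42 < 4)
step 11: [delta@root] true

Answer: true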